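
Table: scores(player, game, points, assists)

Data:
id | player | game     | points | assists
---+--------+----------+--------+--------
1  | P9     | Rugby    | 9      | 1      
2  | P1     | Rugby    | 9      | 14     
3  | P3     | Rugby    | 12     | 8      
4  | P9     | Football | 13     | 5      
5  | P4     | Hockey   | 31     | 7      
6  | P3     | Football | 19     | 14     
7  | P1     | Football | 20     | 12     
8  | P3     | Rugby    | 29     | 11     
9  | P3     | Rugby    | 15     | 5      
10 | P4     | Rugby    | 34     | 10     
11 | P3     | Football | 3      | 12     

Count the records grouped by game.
SELECT game, COUNT(*) as count
FROM scores
GROUP BY game

Result:
  Football: 4
  Hockey: 1
  Rugby: 6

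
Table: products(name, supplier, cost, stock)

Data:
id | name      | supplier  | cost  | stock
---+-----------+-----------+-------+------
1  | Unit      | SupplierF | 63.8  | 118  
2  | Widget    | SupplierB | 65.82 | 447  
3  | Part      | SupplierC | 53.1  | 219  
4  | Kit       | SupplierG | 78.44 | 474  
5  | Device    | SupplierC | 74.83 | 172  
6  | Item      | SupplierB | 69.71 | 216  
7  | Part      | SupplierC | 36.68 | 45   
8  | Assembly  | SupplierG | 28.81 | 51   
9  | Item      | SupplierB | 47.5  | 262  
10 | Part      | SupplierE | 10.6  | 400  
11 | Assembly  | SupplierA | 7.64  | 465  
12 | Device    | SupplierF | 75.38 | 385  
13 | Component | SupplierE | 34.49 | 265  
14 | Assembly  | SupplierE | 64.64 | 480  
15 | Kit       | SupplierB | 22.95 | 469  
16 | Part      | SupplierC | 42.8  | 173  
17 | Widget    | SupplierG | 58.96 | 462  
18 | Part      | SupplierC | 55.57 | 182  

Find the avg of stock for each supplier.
SELECT supplier, AVG(stock) as result
FROM products
GROUP BY supplier

Result:
  SupplierA: 465.00
  SupplierB: 348.50
  SupplierC: 158.20
  SupplierE: 381.67
  SupplierF: 251.50
  SupplierG: 329.00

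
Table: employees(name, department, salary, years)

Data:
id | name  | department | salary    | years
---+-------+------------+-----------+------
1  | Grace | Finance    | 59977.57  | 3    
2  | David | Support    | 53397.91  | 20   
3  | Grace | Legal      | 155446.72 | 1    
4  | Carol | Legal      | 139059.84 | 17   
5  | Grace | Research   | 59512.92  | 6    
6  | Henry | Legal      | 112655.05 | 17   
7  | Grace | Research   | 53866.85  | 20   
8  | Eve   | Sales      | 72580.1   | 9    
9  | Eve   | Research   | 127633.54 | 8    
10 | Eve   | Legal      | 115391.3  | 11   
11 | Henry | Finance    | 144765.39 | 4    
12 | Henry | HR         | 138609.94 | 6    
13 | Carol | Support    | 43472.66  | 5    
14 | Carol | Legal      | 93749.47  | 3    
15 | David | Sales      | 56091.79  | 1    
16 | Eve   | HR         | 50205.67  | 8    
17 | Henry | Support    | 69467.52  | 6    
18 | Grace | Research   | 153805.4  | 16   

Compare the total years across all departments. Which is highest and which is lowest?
SELECT department, SUM(years)
FROM employees
GROUP BY department
ORDER BY SUM(years)

All groups:
  Finance: 7
  Sales: 10
  HR: 14
  Support: 31
  Legal: 49
  Research: 50

Highest: Research (50)
Lowest: Finance (7)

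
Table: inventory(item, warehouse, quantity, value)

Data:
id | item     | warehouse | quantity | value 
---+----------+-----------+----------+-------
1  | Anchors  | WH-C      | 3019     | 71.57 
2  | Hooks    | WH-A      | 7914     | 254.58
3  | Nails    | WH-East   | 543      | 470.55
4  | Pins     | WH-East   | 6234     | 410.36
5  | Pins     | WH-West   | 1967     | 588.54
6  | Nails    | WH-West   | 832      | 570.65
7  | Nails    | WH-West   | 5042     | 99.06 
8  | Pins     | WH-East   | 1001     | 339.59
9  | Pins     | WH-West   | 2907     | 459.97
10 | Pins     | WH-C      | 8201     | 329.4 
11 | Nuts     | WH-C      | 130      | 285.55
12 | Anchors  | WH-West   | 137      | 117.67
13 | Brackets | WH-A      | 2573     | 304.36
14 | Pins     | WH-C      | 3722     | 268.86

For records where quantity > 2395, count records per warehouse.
SELECT warehouse, COUNT(*)
FROM inventory
WHERE quantity > 2395
GROUP BY warehouse

Note: WHERE filters rows before grouping.

Result:
  WH-A: 2
  WH-C: 3
  WH-East: 1
  WH-West: 2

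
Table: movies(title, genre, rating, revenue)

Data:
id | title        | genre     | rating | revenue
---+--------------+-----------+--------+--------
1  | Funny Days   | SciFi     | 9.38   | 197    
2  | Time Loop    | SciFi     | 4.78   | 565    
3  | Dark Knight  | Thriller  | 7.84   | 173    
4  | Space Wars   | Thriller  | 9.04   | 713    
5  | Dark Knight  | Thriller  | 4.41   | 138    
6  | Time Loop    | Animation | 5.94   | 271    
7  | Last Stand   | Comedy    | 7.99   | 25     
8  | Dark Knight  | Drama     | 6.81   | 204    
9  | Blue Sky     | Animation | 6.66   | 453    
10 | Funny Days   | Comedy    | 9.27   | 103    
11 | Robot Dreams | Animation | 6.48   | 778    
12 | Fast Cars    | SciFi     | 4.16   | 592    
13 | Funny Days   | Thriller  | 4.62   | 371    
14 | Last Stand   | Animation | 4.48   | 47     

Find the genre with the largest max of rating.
SELECT genre, MAX(rating) as val
FROM movies
GROUP BY genre
ORDER BY val DESC
LIMIT 1

Result: SciFi with max(rating) = 9.38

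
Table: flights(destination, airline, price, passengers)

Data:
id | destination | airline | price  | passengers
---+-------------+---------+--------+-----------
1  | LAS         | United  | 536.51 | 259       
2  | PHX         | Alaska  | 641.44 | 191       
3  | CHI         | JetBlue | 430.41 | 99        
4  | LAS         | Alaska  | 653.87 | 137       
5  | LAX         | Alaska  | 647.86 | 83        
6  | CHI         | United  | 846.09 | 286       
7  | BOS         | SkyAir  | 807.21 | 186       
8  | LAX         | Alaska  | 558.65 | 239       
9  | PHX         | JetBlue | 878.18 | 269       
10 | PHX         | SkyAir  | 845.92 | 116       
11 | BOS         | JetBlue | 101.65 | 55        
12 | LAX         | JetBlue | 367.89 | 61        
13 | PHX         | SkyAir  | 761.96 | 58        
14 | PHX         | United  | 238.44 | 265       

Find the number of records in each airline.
SELECT airline, COUNT(*) as count
FROM flights
GROUP BY airline

Result:
  Alaska: 4
  JetBlue: 4
  SkyAir: 3
  United: 3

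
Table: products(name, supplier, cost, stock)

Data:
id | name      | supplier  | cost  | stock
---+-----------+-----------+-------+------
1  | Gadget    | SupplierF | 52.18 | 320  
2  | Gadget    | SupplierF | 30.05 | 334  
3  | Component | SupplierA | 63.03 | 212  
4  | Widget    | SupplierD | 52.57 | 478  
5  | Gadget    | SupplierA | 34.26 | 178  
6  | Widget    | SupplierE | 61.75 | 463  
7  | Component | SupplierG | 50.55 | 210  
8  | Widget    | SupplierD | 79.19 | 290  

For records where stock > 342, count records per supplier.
SELECT supplier, COUNT(*)
FROM products
WHERE stock > 342
GROUP BY supplier

Note: WHERE filters rows before grouping.

Result:
  SupplierD: 1
  SupplierE: 1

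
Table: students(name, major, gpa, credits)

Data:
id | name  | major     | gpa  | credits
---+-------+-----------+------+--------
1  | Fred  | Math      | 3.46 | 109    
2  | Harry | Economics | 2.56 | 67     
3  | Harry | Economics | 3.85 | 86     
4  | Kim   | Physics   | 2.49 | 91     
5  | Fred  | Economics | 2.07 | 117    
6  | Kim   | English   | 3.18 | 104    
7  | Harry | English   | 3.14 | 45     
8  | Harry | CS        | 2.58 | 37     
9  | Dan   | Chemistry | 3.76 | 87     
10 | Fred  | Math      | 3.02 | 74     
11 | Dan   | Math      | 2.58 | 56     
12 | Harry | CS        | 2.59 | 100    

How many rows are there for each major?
SELECT major, COUNT(*) as count
FROM students
GROUP BY major

Result:
  CS: 2
  Chemistry: 1
  Economics: 3
  English: 2
  Math: 3
  Physics: 1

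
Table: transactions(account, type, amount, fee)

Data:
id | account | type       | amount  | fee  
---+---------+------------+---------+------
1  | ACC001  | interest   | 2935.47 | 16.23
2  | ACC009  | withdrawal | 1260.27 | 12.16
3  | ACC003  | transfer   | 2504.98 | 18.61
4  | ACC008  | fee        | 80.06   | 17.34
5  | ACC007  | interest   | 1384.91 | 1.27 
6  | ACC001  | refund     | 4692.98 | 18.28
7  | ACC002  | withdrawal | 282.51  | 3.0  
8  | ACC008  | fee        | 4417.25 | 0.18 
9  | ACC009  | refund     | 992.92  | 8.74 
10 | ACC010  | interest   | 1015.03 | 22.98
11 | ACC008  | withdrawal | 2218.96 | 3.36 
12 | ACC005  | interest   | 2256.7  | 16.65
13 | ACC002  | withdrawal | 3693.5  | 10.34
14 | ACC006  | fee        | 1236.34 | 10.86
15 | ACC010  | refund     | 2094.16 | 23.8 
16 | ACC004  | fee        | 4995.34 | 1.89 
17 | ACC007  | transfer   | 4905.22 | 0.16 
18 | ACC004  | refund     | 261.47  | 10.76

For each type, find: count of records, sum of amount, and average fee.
SELECT type,
       COUNT(*) as cnt,
       SUM(amount) as total_amount,
       AVG(fee) as avg_fee
FROM transactions
GROUP BY type

Result:
  fee: 4 records, 10728.99 total amount, 7.57 avg fee
  interest: 4 records, 7592.11 total amount, 14.28 avg fee
  refund: 4 records, 8041.53 total amount, 15.40 avg fee
  transfer: 2 records, 7410.20 total amount, 9.39 avg fee
  withdrawal: 4 records, 7455.24 total amount, 7.22 avg fee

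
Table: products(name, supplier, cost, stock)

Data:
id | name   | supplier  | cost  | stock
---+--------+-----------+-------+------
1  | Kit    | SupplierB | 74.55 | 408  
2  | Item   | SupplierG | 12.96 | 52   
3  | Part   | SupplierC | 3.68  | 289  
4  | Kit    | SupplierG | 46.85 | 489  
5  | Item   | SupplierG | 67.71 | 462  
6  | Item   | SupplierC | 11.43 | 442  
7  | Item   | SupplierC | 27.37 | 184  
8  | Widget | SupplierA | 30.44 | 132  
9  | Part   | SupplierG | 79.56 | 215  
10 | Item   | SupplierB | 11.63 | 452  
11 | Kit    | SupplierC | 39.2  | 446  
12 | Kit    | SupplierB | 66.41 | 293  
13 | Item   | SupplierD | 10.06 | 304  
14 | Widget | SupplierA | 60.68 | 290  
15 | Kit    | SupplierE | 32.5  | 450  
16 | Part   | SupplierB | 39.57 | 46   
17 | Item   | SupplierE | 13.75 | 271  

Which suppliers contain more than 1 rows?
SELECT supplier, COUNT(*) as cnt
FROM products
GROUP BY supplier
HAVING COUNT(*) > 1

Result:
  SupplierA: 2
  SupplierB: 4
  SupplierC: 4
  SupplierE: 2
  SupplierG: 4

Note: HAVING filters groups after aggregation, WHERE filters rows before.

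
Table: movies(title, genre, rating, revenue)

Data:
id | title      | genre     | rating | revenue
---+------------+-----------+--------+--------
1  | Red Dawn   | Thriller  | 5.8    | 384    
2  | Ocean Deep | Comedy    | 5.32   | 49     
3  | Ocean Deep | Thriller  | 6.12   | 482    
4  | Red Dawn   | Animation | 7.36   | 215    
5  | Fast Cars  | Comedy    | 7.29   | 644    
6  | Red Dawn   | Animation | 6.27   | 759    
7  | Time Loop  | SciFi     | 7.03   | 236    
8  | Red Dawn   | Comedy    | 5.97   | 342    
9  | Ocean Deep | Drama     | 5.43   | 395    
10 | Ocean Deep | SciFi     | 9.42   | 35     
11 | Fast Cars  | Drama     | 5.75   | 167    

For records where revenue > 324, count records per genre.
SELECT genre, COUNT(*)
FROM movies
WHERE revenue > 324
GROUP BY genre

Note: WHERE filters rows before grouping.

Result:
  Animation: 1
  Comedy: 2
  Drama: 1
  Thriller: 2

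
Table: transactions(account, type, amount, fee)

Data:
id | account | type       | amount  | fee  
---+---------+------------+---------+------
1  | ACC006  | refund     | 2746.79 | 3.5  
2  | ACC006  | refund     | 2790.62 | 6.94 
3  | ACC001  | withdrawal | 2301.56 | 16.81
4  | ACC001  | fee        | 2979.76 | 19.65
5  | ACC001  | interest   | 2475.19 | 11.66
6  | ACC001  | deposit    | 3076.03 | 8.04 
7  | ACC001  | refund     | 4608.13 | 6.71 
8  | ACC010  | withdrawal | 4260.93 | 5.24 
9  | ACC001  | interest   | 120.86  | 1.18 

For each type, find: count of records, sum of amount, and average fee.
SELECT type,
       COUNT(*) as cnt,
       SUM(amount) as total_amount,
       AVG(fee) as avg_fee
FROM transactions
GROUP BY type

Result:
  deposit: 1 records, 3076.03 total amount, 8.04 avg fee
  fee: 1 records, 2979.76 total amount, 19.65 avg fee
  interest: 2 records, 2596.05 total amount, 6.42 avg fee
  refund: 3 records, 10145.54 total amount, 5.72 avg fee
  withdrawal: 2 records, 6562.49 total amount, 11.03 avg fee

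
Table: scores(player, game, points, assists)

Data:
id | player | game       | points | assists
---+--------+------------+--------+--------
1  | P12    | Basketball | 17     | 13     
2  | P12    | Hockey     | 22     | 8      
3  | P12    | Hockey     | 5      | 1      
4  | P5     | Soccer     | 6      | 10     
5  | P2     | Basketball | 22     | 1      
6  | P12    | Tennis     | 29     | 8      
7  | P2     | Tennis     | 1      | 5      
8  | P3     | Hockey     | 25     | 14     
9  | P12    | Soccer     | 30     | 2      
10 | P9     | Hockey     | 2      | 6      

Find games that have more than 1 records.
SELECT game, COUNT(*) as cnt
FROM scores
GROUP BY game
HAVING COUNT(*) > 1

Result:
  Basketball: 2
  Hockey: 4
  Soccer: 2
  Tennis: 2

Note: HAVING filters groups after aggregation, WHERE filters rows before.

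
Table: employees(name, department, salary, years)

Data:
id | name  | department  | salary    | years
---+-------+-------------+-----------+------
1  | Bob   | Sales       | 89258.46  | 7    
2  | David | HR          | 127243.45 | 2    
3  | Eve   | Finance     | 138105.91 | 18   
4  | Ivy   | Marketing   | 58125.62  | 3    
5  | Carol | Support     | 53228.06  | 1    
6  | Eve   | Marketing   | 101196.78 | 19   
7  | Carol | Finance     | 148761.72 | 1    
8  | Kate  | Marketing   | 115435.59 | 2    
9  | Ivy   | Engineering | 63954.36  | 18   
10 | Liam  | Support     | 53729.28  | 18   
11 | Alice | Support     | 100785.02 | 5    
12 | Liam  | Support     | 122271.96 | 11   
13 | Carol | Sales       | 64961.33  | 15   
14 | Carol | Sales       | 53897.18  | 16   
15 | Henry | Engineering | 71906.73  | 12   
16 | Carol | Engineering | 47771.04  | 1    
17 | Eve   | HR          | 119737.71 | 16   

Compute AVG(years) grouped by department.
SELECT department, AVG(years) as result
FROM employees
GROUP BY department

Result:
  Engineering: 10.33
  Finance: 9.50
  HR: 9.00
  Marketing: 8.00
  Sales: 12.67
  Support: 8.75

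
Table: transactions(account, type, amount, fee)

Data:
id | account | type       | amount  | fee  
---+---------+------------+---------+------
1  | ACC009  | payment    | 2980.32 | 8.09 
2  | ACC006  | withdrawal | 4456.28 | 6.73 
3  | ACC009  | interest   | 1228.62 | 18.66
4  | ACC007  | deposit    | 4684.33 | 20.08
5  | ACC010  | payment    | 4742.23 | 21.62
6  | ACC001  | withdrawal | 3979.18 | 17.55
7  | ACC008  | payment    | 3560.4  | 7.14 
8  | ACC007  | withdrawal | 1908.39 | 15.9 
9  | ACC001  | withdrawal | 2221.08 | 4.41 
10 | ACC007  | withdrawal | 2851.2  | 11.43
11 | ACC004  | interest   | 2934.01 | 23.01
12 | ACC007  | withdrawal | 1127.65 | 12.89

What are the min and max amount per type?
SELECT type, MIN(amount), MAX(amount)
FROM transactions
GROUP BY type

Result:
  deposit: min=4684.33, max=4684.33
  interest: min=1228.62, max=2934.01
  payment: min=2980.32, max=4742.23
  withdrawal: min=1127.65, max=4456.28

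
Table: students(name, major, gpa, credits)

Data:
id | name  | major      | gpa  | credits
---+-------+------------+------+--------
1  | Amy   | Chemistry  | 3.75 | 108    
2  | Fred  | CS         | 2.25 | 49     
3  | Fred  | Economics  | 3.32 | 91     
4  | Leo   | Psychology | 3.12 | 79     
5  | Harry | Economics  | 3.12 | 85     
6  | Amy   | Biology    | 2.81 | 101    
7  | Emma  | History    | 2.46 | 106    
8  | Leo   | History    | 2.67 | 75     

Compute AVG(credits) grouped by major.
SELECT major, AVG(credits) as result
FROM students
GROUP BY major

Result:
  Biology: 101.00
  CS: 49.00
  Chemistry: 108.00
  Economics: 88.00
  History: 90.50
  Psychology: 79.00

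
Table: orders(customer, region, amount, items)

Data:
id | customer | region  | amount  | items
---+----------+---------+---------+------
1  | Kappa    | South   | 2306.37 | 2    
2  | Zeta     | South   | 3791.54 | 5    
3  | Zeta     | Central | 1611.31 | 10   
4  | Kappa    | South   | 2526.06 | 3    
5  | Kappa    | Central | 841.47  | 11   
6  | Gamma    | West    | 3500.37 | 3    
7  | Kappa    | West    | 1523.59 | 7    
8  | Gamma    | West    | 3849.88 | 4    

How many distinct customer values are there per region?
SELECT region, COUNT(DISTINCT customer)
FROM orders
GROUP BY region

Result:
  Central: 2 distinct
  South: 2 distinct
  West: 2 distinct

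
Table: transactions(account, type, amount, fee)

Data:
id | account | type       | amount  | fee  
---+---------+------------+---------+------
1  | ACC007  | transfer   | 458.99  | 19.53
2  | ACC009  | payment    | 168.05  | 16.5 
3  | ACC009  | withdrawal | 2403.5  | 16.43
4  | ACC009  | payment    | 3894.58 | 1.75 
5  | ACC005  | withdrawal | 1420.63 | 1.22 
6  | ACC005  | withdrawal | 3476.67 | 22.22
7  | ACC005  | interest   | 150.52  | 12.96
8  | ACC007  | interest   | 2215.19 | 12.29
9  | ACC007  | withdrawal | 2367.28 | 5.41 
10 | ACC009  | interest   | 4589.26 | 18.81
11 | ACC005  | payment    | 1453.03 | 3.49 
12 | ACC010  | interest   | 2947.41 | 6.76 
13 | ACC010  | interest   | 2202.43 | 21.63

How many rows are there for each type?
SELECT type, COUNT(*) as count
FROM transactions
GROUP BY type

Result:
  interest: 5
  payment: 3
  transfer: 1
  withdrawal: 4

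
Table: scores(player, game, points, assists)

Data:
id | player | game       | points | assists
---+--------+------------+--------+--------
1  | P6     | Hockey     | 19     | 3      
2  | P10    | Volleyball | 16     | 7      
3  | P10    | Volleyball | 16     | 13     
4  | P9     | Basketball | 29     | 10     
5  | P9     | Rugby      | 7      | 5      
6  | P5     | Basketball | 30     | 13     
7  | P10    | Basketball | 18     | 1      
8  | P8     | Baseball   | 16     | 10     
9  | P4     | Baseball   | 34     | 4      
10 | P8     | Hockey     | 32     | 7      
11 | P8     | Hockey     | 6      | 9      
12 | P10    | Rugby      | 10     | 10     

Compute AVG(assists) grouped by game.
SELECT game, AVG(assists) as result
FROM scores
GROUP BY game

Result:
  Baseball: 7.00
  Basketball: 8.00
  Hockey: 6.33
  Rugby: 7.50
  Volleyball: 10.00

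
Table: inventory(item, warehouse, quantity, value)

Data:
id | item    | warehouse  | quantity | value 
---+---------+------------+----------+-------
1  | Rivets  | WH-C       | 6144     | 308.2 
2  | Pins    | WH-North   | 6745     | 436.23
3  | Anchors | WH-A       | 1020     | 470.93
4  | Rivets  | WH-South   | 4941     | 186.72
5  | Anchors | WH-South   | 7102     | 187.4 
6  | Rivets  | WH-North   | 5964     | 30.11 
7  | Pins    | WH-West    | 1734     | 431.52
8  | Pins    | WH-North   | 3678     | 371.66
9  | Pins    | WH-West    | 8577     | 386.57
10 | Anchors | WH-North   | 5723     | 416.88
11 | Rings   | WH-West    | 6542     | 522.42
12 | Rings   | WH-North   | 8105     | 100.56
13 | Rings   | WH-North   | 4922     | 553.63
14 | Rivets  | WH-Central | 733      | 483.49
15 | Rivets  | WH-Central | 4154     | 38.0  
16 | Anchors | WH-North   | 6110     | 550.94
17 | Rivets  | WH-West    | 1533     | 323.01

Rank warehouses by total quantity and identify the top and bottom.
SELECT warehouse, SUM(quantity)
FROM inventory
GROUP BY warehouse
ORDER BY SUM(quantity)

All groups:
  WH-A: 1020
  WH-Central: 4887
  WH-C: 6144
  WH-South: 12043
  WH-West: 18386
  WH-North: 41247

Highest: WH-North (41247)
Lowest: WH-A (1020)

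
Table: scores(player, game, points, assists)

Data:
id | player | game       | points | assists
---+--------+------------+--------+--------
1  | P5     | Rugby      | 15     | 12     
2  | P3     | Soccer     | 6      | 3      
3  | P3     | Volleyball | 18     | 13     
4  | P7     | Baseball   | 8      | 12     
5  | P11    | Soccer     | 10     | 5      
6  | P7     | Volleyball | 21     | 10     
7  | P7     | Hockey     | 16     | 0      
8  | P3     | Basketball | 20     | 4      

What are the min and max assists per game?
SELECT game, MIN(assists), MAX(assists)
FROM scores
GROUP BY game

Result:
  Baseball: min=12, max=12
  Basketball: min=4, max=4
  Hockey: min=0, max=0
  Rugby: min=12, max=12
  Soccer: min=3, max=5
  Volleyball: min=10, max=13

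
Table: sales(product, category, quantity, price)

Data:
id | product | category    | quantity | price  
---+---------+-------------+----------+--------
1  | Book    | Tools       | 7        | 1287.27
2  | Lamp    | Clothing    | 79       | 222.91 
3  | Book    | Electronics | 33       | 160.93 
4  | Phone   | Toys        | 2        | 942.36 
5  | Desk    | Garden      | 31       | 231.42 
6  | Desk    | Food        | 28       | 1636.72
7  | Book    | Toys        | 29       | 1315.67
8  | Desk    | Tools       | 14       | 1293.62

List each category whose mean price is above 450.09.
SELECT category, AVG(price)
FROM sales
GROUP BY category
HAVING AVG(price) > 450.09

Result:
  Food: avg=1636.72
  Tools: avg=1290.45
  Toys: avg=1129.02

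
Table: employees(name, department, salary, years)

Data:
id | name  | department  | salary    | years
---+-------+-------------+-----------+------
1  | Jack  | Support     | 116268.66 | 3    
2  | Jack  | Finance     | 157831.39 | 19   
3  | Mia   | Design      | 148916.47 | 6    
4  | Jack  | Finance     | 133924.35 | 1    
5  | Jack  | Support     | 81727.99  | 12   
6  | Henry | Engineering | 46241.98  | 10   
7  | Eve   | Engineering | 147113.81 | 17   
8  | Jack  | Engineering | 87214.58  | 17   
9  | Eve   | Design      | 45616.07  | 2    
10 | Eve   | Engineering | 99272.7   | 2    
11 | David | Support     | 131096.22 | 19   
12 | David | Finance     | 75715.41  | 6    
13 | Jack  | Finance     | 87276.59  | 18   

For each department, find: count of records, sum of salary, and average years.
SELECT department,
       COUNT(*) as cnt,
       SUM(salary) as total_salary,
       AVG(years) as avg_years
FROM employees
GROUP BY department

Result:
  Design: 2 records, 194532.54 total salary, 4.00 avg years
  Engineering: 4 records, 379843.07 total salary, 11.50 avg years
  Finance: 4 records, 454747.74 total salary, 11.00 avg years
  Support: 3 records, 329092.87 total salary, 11.33 avg years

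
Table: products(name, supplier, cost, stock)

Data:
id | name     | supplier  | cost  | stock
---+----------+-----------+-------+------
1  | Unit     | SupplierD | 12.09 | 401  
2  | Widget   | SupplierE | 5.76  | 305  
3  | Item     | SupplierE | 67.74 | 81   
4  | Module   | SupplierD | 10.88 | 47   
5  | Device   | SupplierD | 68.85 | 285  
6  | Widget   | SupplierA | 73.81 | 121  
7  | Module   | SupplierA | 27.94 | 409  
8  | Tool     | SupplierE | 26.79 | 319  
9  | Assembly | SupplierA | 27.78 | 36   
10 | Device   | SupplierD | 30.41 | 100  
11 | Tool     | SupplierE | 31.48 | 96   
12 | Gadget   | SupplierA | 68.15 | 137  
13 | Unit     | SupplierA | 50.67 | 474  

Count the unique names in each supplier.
SELECT supplier, COUNT(DISTINCT name)
FROM products
GROUP BY supplier

Result:
  SupplierA: 5 distinct
  SupplierD: 3 distinct
  SupplierE: 3 distinct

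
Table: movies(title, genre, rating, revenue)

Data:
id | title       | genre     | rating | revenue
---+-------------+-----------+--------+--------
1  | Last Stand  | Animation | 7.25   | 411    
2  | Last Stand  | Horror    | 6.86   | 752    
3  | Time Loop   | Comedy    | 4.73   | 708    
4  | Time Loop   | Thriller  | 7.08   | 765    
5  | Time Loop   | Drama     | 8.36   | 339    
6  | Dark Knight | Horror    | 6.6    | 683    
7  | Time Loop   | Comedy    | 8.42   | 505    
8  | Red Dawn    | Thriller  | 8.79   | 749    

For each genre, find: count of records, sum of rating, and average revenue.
SELECT genre,
       COUNT(*) as cnt,
       SUM(rating) as total_rating,
       AVG(revenue) as avg_revenue
FROM movies
GROUP BY genre

Result:
  Animation: 1 records, 7.25 total rating, 411.00 avg revenue
  Comedy: 2 records, 13.15 total rating, 606.50 avg revenue
  Drama: 1 records, 8.36 total rating, 339.00 avg revenue
  Horror: 2 records, 13.46 total rating, 717.50 avg revenue
  Thriller: 2 records, 15.87 total rating, 757.00 avg revenue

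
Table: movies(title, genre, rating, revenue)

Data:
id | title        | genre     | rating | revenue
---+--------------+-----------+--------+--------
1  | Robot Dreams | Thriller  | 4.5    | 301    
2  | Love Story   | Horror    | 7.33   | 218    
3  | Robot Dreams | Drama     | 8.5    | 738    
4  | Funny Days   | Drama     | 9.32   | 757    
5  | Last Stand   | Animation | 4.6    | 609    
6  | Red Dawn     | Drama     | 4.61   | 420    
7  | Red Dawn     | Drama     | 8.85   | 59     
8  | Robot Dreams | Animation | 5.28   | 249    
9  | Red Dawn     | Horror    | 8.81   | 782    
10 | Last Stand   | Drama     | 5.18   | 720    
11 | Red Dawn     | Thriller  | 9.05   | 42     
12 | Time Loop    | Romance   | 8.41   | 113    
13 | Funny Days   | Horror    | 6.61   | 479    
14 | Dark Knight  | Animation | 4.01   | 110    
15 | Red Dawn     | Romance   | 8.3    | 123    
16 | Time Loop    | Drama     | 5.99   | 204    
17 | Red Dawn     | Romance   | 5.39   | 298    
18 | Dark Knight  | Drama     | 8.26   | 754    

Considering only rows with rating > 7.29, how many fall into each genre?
SELECT genre, COUNT(*)
FROM movies
WHERE rating > 7.29
GROUP BY genre

Note: WHERE filters rows before grouping.

Result:
  Drama: 4
  Horror: 2
  Romance: 2
  Thriller: 1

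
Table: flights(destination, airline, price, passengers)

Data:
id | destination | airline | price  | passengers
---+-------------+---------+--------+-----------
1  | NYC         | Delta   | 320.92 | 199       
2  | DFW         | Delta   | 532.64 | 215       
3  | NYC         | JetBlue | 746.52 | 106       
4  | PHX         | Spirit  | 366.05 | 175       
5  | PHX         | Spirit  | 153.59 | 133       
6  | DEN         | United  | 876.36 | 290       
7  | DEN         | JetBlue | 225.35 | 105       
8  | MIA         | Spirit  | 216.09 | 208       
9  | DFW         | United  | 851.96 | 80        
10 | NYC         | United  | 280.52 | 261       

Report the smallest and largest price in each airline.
SELECT airline, MIN(price), MAX(price)
FROM flights
GROUP BY airline

Result:
  Delta: min=320.92, max=532.64
  JetBlue: min=225.35, max=746.52
  Spirit: min=153.59, max=366.05
  United: min=280.52, max=876.36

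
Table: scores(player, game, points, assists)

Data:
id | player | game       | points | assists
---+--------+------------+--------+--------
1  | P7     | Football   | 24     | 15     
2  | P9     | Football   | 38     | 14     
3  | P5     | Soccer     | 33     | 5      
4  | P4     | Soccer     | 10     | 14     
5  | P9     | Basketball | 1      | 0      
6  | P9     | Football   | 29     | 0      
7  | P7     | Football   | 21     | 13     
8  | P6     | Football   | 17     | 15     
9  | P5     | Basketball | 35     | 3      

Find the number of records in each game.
SELECT game, COUNT(*) as count
FROM scores
GROUP BY game

Result:
  Basketball: 2
  Football: 5
  Soccer: 2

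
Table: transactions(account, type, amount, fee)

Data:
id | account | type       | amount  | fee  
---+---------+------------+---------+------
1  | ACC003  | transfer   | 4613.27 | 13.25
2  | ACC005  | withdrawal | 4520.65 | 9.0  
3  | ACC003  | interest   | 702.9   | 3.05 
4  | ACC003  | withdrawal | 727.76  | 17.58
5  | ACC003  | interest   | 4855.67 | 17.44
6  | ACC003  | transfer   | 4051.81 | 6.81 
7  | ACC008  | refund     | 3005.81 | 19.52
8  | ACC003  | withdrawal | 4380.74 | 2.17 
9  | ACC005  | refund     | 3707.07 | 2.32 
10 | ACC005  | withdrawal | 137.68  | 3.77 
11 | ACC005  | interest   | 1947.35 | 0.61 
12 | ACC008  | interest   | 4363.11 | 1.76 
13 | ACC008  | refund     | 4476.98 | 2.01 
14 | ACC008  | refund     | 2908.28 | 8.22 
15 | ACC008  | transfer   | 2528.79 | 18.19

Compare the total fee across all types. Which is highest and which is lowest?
SELECT type, SUM(fee)
FROM transactions
GROUP BY type
ORDER BY SUM(fee)

All groups:
  interest: 22.86
  refund: 32.07
  withdrawal: 32.52
  transfer: 38.25

Highest: transfer (38.25)
Lowest: interest (22.86)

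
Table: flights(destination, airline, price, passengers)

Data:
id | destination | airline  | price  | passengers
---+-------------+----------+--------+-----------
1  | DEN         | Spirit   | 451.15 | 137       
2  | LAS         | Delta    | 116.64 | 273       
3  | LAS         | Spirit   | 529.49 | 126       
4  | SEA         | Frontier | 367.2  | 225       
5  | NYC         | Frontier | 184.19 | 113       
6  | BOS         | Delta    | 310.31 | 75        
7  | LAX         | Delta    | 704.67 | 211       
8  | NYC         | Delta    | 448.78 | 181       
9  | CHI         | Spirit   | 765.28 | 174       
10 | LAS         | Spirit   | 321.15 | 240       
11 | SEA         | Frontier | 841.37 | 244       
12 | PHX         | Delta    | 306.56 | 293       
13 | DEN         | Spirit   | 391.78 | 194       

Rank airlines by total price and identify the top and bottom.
SELECT airline, SUM(price)
FROM flights
GROUP BY airline
ORDER BY SUM(price)

All groups:
  Frontier: 1392.76
  Delta: 1886.96
  Spirit: 2458.85

Highest: Spirit (2458.85)
Lowest: Frontier (1392.76)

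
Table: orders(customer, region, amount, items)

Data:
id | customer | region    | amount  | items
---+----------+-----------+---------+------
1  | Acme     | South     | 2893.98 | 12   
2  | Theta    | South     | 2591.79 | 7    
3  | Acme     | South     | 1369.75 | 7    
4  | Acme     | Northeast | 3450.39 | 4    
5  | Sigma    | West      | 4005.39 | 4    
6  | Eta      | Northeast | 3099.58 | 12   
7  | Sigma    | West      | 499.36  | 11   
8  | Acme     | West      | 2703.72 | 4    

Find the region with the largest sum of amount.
SELECT region, SUM(amount) as val
FROM orders
GROUP BY region
ORDER BY val DESC
LIMIT 1

Result: West with sum(amount) = 7208.47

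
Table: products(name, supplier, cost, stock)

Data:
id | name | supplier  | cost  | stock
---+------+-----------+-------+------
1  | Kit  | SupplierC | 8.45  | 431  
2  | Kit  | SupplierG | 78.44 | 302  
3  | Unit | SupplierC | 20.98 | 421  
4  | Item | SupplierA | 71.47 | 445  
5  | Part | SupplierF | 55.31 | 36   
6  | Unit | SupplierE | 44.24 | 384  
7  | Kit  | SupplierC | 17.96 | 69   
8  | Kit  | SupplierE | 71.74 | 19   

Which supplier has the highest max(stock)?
SELECT supplier, MAX(stock) as val
FROM products
GROUP BY supplier
ORDER BY val DESC
LIMIT 1

Result: SupplierA with max(stock) = 445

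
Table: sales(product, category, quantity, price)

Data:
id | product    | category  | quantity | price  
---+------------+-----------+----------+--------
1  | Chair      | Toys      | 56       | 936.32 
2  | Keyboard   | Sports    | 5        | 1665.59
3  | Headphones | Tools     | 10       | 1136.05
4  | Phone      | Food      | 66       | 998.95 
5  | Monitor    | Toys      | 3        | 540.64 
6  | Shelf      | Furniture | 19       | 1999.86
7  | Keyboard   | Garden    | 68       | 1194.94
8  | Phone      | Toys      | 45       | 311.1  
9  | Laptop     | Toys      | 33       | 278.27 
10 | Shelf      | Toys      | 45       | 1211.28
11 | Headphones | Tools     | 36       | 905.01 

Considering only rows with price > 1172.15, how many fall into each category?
SELECT category, COUNT(*)
FROM sales
WHERE price > 1172.15
GROUP BY category

Note: WHERE filters rows before grouping.

Result:
  Furniture: 1
  Garden: 1
  Sports: 1
  Toys: 1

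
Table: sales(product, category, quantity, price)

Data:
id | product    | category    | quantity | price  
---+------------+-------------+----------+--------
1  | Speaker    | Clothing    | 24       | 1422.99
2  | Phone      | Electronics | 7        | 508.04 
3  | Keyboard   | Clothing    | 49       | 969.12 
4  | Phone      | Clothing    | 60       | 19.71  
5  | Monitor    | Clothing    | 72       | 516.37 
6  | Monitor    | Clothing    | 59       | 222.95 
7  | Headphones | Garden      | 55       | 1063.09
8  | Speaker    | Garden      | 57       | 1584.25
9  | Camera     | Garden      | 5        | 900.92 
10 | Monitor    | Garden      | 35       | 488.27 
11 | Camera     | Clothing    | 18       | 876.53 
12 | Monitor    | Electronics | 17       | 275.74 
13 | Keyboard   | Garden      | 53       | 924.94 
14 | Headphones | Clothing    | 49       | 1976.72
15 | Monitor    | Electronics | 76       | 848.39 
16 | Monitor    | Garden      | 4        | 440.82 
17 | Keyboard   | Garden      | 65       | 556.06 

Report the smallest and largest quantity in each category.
SELECT category, MIN(quantity), MAX(quantity)
FROM sales
GROUP BY category

Result:
  Clothing: min=18, max=72
  Electronics: min=7, max=76
  Garden: min=4, max=65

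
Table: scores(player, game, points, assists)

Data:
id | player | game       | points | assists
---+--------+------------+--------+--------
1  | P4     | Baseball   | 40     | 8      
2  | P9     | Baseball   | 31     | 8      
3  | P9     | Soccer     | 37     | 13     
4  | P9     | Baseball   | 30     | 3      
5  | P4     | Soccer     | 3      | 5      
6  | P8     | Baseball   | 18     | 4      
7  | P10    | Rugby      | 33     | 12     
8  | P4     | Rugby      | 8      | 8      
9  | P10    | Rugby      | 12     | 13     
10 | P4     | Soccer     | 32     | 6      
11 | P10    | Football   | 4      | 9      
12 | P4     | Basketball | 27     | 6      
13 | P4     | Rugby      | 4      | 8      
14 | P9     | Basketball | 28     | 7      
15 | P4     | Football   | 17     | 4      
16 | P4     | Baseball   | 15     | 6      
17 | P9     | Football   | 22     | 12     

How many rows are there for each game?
SELECT game, COUNT(*) as count
FROM scores
GROUP BY game

Result:
  Baseball: 5
  Basketball: 2
  Football: 3
  Rugby: 4
  Soccer: 3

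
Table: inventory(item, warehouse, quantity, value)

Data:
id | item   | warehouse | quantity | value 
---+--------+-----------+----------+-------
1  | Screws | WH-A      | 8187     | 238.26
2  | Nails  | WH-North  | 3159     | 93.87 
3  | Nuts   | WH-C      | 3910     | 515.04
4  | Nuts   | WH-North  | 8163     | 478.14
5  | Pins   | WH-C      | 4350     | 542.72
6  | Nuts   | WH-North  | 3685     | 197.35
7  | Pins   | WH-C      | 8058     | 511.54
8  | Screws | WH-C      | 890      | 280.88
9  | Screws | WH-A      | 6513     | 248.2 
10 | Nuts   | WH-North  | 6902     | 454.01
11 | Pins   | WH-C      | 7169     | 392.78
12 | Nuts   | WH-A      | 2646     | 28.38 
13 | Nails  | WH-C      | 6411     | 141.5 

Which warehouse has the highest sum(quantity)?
SELECT warehouse, SUM(quantity) as val
FROM inventory
GROUP BY warehouse
ORDER BY val DESC
LIMIT 1

Result: WH-C with sum(quantity) = 30788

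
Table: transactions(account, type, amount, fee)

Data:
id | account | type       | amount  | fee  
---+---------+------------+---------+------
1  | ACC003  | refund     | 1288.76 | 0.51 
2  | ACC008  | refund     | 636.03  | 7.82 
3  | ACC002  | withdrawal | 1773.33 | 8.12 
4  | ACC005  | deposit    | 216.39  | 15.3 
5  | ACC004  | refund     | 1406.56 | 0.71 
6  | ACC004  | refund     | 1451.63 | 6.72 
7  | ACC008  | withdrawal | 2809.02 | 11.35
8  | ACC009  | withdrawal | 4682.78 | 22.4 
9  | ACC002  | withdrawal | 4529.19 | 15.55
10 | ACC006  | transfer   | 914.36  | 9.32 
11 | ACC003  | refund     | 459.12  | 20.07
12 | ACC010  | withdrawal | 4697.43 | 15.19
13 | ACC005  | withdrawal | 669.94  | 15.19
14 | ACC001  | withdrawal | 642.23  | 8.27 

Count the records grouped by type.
SELECT type, COUNT(*) as count
FROM transactions
GROUP BY type

Result:
  deposit: 1
  refund: 5
  transfer: 1
  withdrawal: 7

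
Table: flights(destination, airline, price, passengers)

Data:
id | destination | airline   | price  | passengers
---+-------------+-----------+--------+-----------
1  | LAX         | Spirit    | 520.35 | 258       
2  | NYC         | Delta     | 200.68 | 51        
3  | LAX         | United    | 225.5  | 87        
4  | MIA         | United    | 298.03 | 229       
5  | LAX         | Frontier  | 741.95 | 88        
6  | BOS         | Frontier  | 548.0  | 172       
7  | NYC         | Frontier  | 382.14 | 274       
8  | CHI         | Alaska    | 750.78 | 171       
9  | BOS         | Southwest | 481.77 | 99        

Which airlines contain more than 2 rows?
SELECT airline, COUNT(*) as cnt
FROM flights
GROUP BY airline
HAVING COUNT(*) > 2

Result:
  Frontier: 3

Note: HAVING filters groups after aggregation, WHERE filters rows before.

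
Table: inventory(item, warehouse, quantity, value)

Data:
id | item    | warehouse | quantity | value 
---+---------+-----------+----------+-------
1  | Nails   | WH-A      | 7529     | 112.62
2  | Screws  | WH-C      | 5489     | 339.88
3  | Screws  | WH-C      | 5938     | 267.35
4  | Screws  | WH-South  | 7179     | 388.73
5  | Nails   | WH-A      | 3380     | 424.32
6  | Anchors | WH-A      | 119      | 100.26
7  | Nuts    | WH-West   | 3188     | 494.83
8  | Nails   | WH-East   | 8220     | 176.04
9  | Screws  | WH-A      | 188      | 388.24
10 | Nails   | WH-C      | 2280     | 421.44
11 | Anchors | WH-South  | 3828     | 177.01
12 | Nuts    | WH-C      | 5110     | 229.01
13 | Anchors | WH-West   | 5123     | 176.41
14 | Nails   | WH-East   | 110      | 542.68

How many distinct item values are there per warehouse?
SELECT warehouse, COUNT(DISTINCT item)
FROM inventory
GROUP BY warehouse

Result:
  WH-A: 3 distinct
  WH-C: 3 distinct
  WH-East: 1 distinct
  WH-South: 2 distinct
  WH-West: 2 distinct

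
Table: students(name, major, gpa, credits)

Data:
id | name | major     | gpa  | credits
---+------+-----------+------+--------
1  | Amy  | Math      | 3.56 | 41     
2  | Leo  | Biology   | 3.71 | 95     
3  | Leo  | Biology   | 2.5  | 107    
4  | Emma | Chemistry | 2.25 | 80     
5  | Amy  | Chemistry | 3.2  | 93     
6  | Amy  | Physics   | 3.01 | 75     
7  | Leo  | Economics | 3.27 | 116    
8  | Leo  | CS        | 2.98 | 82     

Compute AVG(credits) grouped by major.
SELECT major, AVG(credits) as result
FROM students
GROUP BY major

Result:
  Biology: 101.00
  CS: 82.00
  Chemistry: 86.50
  Economics: 116.00
  Math: 41.00
  Physics: 75.00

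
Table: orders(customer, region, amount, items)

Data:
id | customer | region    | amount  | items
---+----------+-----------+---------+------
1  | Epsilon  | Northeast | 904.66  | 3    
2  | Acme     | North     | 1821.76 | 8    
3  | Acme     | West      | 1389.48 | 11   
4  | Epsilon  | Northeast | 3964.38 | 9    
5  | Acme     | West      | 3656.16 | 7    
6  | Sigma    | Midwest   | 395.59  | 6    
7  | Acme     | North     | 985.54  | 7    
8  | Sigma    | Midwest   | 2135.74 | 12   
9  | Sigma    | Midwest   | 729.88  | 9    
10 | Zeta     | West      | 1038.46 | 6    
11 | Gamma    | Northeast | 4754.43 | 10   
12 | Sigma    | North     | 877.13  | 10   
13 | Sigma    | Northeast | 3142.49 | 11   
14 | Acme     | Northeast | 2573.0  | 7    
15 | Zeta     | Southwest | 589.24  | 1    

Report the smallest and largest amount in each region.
SELECT region, MIN(amount), MAX(amount)
FROM orders
GROUP BY region

Result:
  Midwest: min=395.59, max=2135.74
  North: min=877.13, max=1821.76
  Northeast: min=904.66, max=4754.43
  Southwest: min=589.24, max=589.24
  West: min=1038.46, max=3656.16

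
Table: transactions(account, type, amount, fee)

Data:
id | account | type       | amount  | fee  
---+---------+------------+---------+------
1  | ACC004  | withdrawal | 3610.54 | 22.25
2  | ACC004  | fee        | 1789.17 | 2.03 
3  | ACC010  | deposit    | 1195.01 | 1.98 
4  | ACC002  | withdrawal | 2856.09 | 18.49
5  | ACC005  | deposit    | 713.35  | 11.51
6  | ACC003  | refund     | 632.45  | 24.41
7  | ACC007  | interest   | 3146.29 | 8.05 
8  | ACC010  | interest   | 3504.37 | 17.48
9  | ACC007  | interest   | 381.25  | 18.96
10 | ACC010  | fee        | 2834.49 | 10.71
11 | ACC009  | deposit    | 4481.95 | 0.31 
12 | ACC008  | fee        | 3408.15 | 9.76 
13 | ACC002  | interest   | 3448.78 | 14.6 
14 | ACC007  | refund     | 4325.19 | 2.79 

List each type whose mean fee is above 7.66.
SELECT type, AVG(fee)
FROM transactions
GROUP BY type
HAVING AVG(fee) > 7.66

Result:
  interest: avg=14.77
  refund: avg=13.60
  withdrawal: avg=20.37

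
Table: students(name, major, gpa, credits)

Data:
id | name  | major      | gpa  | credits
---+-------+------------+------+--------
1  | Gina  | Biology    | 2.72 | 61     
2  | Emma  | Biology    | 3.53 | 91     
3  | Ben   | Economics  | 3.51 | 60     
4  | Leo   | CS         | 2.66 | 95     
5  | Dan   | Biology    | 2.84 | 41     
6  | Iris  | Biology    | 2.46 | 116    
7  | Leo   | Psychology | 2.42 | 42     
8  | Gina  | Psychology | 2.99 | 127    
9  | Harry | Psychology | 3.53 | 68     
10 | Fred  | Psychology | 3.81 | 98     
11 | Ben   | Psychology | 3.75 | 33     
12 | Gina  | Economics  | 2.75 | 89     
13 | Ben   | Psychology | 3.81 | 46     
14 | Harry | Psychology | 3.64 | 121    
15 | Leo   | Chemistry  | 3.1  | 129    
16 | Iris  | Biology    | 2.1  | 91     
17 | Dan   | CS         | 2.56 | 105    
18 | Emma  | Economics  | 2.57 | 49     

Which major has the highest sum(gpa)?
SELECT major, SUM(gpa) as val
FROM students
GROUP BY major
ORDER BY val DESC
LIMIT 1

Result: Psychology with sum(gpa) = 23.95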